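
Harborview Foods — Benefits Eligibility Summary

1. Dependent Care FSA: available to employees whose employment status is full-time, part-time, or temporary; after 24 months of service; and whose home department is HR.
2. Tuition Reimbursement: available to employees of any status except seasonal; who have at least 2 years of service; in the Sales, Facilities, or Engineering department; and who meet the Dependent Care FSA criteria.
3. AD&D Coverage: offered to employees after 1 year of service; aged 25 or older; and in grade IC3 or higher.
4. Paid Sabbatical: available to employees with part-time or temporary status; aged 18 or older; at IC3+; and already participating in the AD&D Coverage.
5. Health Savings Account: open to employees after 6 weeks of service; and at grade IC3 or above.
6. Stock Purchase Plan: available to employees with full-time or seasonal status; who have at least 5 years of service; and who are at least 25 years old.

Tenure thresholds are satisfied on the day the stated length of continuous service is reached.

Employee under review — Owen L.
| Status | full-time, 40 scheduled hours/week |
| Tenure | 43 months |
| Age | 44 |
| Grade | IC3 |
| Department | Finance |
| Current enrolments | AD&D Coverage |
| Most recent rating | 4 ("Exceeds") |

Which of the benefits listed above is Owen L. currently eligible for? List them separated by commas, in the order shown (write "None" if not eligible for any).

AD&D Coverage, Health Savings Account

Dependent Care FSA — status full-time ✓; service 43 months ≥ 24 months ✓; dept Finance ✗ → not eligible.
Tuition Reimbursement — status full-time ✓ (not excluded); service 43 months ≥ 2 years (≈730 days) ✓; dept Finance ✗ → not eligible.
AD&D Coverage — service 43 months ≥ 1 year (≈365 days) ✓; age 44 ≥ 25 ✓; grade IC3 ≥ IC3 ✓ → eligible.
Paid Sabbatical — status full-time ✗ (requires part-time or temporary) → not eligible.
Health Savings Account — service 43 months ≥ 6 weeks (≈42 days) ✓; grade IC3 ≥ IC3 ✓ → eligible.
Stock Purchase Plan — status full-time ✓; service 43 months < 5 years (≈1825 days) ✗ → not eligible.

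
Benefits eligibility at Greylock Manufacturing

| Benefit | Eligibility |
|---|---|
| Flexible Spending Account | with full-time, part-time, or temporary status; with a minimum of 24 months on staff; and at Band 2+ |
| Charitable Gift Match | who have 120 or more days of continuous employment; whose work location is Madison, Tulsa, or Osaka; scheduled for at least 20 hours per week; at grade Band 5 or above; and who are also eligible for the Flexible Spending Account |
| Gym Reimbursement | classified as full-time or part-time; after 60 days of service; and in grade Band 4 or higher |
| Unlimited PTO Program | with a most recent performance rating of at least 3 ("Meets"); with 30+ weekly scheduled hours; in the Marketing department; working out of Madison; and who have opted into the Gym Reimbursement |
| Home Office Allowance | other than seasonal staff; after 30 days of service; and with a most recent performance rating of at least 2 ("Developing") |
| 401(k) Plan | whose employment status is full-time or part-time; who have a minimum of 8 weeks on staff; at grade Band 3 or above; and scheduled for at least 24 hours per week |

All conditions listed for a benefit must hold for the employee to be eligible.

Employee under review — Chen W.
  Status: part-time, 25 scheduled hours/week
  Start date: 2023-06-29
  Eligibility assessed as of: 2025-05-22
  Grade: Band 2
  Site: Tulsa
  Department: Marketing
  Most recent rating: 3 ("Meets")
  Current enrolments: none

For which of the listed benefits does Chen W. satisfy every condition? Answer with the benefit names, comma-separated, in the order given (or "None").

Service from 2023-06-29 to 2025-05-22: 693 days.
Flexible Spending Account — status part-time ✓; service 693 days < 24 months (≈720 days) ✗ → not eligible.
Charitable Gift Match — service 693 days ≥ 120 days ✓; site Tulsa ✓; 25 hrs/wk ≥ 20 ✓; grade Band 2 < Band 5 ✗ → not eligible.
Gym Reimbursement — status part-time ✓; service 693 days ≥ 60 days ✓; grade Band 2 < Band 4 ✗ → not eligible.
Unlimited PTO Program — rating 3 ≥ 3 ✓; 25 hrs/wk < 30 ✗ → not eligible.
Home Office Allowance — status part-time ✓ (not excluded); service 693 days ≥ 30 days ✓; rating 3 ≥ 2 ✓ → eligible.
401(k) Plan — status part-time ✓; service 693 days ≥ 8 weeks (≈56 days) ✓; grade Band 2 < Band 3 ✗ → not eligible.

Home Office Allowance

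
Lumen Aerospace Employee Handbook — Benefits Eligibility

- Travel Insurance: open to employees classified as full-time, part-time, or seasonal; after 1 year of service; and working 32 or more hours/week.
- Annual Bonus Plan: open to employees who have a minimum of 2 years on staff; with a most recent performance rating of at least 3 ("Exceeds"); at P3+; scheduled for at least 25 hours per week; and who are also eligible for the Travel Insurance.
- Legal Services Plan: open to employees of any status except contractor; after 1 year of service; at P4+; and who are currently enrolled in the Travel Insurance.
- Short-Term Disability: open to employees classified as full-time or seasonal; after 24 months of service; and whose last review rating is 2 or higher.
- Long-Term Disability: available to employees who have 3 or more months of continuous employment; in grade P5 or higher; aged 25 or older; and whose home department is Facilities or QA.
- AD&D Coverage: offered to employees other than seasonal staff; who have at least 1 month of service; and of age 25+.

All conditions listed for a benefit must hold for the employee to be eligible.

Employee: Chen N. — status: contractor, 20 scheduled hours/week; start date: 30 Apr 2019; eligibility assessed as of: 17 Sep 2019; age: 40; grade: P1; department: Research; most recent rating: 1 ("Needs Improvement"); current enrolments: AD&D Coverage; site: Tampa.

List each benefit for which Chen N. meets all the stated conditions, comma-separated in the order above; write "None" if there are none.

Service from 30 Apr 2019 to 17 Sep 2019: 140 days.
Travel Insurance — status contractor ✗ (requires full-time, part-time, or seasonal) → not eligible.
Annual Bonus Plan — service 140 days < 2 years (≈730 days) ✗ → not eligible.
Legal Services Plan — status contractor ✗ (excluded) → not eligible.
Short-Term Disability — status contractor ✗ (requires full-time or seasonal) → not eligible.
Long-Term Disability — service 140 days ≥ 3 months (≈90 days) ✓; grade P1 < P5 ✗ → not eligible.
AD&D Coverage — status contractor ✓ (not excluded); service 140 days ≥ 1 month (≈30 days) ✓; age 40 ≥ 25 ✓ → eligible.

AD&D Coverage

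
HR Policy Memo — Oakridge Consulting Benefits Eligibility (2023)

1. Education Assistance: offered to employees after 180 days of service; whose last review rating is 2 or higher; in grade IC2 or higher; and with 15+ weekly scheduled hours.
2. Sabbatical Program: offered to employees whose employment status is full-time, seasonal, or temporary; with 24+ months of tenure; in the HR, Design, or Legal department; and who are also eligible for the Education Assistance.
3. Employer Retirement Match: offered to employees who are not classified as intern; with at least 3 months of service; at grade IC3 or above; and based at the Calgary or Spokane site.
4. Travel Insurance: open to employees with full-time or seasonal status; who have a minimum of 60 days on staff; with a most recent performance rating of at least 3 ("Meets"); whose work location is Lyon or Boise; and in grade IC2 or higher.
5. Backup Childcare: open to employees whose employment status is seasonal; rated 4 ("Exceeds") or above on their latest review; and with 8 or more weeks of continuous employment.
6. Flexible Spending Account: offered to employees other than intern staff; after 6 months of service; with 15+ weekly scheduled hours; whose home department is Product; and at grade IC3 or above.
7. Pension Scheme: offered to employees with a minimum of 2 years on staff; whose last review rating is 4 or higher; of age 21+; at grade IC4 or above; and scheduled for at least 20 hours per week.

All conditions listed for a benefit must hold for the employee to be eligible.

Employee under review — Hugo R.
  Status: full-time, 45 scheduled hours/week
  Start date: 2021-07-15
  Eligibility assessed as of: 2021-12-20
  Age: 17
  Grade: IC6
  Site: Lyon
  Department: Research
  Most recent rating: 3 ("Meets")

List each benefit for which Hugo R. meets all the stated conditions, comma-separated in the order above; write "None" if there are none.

Service from 2021-07-15 to 2021-12-20: 158 days.
Education Assistance — service 158 days < 180 days ✗ → not eligible.
Sabbatical Program — status full-time ✓; service 158 days < 24 months (≈720 days) ✗ → not eligible.
Employer Retirement Match — status full-time ✓ (not excluded); service 158 days ≥ 3 months (≈90 days) ✓; grade IC6 ≥ IC3 ✓; site Lyon ✗ (not Calgary or Spokane) → not eligible.
Travel Insurance — status full-time ✓; service 158 days ≥ 60 days ✓; rating 3 ≥ 3 ✓; site Lyon ✓; grade IC6 ≥ IC2 ✓ → eligible.
Backup Childcare — status full-time ✗ (requires seasonal) → not eligible.
Flexible Spending Account — status full-time ✓ (not excluded); service 158 days < 6 months (≈180 days) ✗ → not eligible.
Pension Scheme — service 158 days < 2 years (≈730 days) ✗ → not eligible.

Travel Insurance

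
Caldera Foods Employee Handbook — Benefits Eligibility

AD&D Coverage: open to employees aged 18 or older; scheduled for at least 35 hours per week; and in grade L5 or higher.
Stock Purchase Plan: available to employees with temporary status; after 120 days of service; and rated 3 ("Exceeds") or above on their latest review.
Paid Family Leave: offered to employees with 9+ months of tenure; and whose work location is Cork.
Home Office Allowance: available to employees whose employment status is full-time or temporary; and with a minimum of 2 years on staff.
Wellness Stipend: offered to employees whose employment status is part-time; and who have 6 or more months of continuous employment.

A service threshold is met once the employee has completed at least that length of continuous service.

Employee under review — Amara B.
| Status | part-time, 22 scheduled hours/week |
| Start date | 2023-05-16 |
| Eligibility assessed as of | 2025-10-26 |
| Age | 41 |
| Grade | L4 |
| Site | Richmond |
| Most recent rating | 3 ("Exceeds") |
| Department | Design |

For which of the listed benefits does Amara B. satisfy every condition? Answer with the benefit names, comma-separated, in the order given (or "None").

Service from 2023-05-16 to 2025-10-26: 894 days.
AD&D Coverage — age 41 ≥ 18 ✓; 22 hrs/wk < 35 ✗ → not eligible.
Stock Purchase Plan — status part-time ✗ (requires temporary) → not eligible.
Paid Family Leave — service 894 days ≥ 9 months (≈270 days) ✓; site Richmond ✗ (not Cork) → not eligible.
Home Office Allowance — status part-time ✗ (requires full-time or temporary) → not eligible.
Wellness Stipend — status part-time ✓; service 894 days ≥ 6 months (≈180 days) ✓ → eligible.

Wellness Stipend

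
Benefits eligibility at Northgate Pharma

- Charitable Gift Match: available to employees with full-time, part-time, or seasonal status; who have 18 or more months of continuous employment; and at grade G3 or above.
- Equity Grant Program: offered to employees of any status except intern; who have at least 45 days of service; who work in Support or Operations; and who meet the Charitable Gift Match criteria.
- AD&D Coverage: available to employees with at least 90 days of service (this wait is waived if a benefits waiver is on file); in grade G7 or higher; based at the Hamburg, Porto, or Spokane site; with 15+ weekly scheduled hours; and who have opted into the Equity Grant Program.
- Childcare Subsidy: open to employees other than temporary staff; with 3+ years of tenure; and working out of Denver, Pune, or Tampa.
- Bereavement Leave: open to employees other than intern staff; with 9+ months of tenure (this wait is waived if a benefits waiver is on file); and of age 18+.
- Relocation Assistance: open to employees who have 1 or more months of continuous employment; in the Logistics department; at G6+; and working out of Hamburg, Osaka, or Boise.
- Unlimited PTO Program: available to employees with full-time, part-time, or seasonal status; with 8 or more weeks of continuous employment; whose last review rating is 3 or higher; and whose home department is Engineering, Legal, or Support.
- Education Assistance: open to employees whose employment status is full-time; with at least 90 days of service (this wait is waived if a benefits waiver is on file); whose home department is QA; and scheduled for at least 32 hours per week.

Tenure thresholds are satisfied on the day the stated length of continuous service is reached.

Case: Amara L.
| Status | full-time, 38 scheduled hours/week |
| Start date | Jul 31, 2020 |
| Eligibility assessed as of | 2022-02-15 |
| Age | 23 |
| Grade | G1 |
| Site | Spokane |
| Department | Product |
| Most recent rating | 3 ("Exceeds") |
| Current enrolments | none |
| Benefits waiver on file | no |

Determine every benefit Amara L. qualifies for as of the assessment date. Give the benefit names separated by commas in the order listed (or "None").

Service from Jul 31, 2020 to 2022-02-15: 564 days.
Charitable Gift Match — status full-time ✓; service 564 days ≥ 18 months (≈540 days) ✓; grade G1 < G3 ✗ → not eligible.
Equity Grant Program — status full-time ✓ (not excluded); service 564 days ≥ 45 days ✓; dept Product ✗ → not eligible.
AD&D Coverage — no waiver, service 564 days ≥ 90 days ✓; grade G1 < G7 ✗ → not eligible.
Childcare Subsidy — status full-time ✓ (not excluded); service 564 days < 3 years (≈1095 days) ✗ → not eligible.
Bereavement Leave — status full-time ✓ (not excluded); no waiver, service 564 days ≥ 9 months (≈270 days) ✓; age 23 ≥ 18 ✓ → eligible.
Relocation Assistance — service 564 days ≥ 1 month (≈30 days) ✓; dept Product ✗ → not eligible.
Unlimited PTO Program — status full-time ✓; service 564 days ≥ 8 weeks (≈56 days) ✓; rating 3 ≥ 3 ✓; dept Product ✗ → not eligible.
Education Assistance — status full-time ✓; no waiver, service 564 days ≥ 90 days ✓; dept Product ✗ → not eligible.

Bereavement Leave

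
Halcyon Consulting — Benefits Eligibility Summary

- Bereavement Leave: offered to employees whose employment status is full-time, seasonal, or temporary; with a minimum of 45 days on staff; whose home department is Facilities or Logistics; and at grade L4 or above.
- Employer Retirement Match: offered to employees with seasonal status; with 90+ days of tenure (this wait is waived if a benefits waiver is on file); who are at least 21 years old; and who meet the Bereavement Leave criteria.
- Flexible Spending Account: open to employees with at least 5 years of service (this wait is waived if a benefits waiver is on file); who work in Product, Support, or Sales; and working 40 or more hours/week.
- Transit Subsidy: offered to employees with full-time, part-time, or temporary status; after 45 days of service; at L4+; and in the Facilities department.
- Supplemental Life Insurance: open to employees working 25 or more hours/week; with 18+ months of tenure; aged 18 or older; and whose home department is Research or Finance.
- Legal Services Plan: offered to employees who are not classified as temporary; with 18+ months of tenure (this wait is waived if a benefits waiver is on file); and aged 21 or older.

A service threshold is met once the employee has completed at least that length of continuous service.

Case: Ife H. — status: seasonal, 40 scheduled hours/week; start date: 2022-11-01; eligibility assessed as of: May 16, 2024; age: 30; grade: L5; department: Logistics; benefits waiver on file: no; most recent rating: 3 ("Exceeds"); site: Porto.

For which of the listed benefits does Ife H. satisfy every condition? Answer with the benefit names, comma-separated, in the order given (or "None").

Service from 2022-11-01 to May 16, 2024: 562 days.
Bereavement Leave — status seasonal ✓; service 562 days ≥ 45 days ✓; dept Logistics ✓; grade L5 ≥ L4 ✓ → eligible.
Employer Retirement Match — status seasonal ✓; no waiver, service 562 days ≥ 90 days ✓; age 30 ≥ 21 ✓; eligible for Bereavement Leave ✓ → eligible.
Flexible Spending Account — no waiver, service 562 days < 5 years (≈1825 days) ✗ → not eligible.
Transit Subsidy — status seasonal ✗ (requires full-time, part-time, or temporary) → not eligible.
Supplemental Life Insurance — 40 hrs/wk ≥ 25 ✓; service 562 days ≥ 18 months (≈540 days) ✓; age 30 ≥ 18 ✓; dept Logistics ✗ → not eligible.
Legal Services Plan — status seasonal ✓ (not excluded); no waiver, service 562 days ≥ 18 months (≈540 days) ✓; age 30 ≥ 21 ✓ → eligible.

Bereavement Leave, Employer Retirement Match, Legal Services Plan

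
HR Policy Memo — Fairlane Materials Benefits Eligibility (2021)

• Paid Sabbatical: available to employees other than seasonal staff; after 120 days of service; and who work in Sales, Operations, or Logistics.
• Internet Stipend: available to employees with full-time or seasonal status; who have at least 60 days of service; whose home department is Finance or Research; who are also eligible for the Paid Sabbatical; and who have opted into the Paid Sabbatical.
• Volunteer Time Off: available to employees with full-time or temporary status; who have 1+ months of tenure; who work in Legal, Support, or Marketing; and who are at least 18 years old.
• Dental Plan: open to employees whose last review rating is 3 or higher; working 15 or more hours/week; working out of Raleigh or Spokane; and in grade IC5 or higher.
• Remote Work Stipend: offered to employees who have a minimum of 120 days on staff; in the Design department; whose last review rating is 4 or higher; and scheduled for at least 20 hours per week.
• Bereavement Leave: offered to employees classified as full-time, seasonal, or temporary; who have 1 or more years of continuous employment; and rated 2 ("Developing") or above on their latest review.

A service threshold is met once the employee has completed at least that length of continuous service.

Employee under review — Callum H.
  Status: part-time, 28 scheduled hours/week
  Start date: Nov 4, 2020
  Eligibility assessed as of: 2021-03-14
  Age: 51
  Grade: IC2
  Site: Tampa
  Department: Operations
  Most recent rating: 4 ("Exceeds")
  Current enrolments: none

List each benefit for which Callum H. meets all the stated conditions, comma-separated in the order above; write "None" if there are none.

Service from Nov 4, 2020 to 2021-03-14: 130 days.
Paid Sabbatical — status part-time ✓ (not excluded); service 130 days ≥ 120 days ✓; dept Operations ✓ → eligible.
Internet Stipend — status part-time ✗ (requires full-time or seasonal) → not eligible.
Volunteer Time Off — status part-time ✗ (requires full-time or temporary) → not eligible.
Dental Plan — rating 4 ≥ 3 ✓; 28 hrs/wk ≥ 15 ✓; site Tampa ✗ (not Raleigh or Spokane) → not eligible.
Remote Work Stipend — service 130 days ≥ 120 days ✓; dept Operations ✗ → not eligible.
Bereavement Leave — status part-time ✗ (requires full-time, seasonal, or temporary) → not eligible.

Paid Sabbatical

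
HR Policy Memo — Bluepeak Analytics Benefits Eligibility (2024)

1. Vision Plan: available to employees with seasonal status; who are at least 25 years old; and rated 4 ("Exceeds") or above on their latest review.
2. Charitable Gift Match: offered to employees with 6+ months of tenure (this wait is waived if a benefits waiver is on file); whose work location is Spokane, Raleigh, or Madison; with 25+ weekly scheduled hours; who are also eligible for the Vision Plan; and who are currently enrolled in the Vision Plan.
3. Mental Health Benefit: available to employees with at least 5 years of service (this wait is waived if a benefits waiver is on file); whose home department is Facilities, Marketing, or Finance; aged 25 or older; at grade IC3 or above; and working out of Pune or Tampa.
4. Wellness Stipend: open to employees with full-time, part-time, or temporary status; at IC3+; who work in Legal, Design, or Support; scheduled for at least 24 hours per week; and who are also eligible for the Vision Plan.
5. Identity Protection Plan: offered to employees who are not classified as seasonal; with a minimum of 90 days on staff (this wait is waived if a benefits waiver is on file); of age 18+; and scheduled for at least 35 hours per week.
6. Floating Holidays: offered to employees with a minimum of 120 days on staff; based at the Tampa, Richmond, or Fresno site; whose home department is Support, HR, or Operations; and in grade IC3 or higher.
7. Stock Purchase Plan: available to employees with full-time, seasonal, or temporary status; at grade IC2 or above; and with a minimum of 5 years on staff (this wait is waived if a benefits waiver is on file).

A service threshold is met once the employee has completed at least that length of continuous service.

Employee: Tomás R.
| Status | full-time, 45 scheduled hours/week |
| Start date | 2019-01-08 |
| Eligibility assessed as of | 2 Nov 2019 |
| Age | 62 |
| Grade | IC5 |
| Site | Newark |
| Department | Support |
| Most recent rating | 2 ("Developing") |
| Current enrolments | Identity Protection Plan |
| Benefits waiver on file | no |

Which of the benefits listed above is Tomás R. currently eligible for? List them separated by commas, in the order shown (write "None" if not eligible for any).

Service from 2019-01-08 to 2 Nov 2019: 298 days.
Vision Plan — status full-time ✗ (requires seasonal) → not eligible.
Charitable Gift Match — no waiver, service 298 days ≥ 6 months (≈180 days) ✓; site Newark ✗ (not Spokane, Raleigh, or Madison) → not eligible.
Mental Health Benefit — no waiver, service 298 days < 5 years (≈1825 days) ✗ → not eligible.
Wellness Stipend — status full-time ✓; grade IC5 ≥ IC3 ✓; dept Support ✓; 45 hrs/wk ≥ 24 ✓; not eligible for Vision Plan ✗ → not eligible.
Identity Protection Plan — status full-time ✓ (not excluded); no waiver, service 298 days ≥ 90 days ✓; age 62 ≥ 18 ✓; 45 hrs/wk ≥ 35 ✓ → eligible.
Floating Holidays — service 298 days ≥ 120 days ✓; site Newark ✗ (not Tampa, Richmond, or Fresno) → not eligible.
Stock Purchase Plan — status full-time ✓; grade IC5 ≥ IC2 ✓; no waiver, service 298 days < 5 years (≈1825 days) ✗ → not eligible.

Identity Protection Plan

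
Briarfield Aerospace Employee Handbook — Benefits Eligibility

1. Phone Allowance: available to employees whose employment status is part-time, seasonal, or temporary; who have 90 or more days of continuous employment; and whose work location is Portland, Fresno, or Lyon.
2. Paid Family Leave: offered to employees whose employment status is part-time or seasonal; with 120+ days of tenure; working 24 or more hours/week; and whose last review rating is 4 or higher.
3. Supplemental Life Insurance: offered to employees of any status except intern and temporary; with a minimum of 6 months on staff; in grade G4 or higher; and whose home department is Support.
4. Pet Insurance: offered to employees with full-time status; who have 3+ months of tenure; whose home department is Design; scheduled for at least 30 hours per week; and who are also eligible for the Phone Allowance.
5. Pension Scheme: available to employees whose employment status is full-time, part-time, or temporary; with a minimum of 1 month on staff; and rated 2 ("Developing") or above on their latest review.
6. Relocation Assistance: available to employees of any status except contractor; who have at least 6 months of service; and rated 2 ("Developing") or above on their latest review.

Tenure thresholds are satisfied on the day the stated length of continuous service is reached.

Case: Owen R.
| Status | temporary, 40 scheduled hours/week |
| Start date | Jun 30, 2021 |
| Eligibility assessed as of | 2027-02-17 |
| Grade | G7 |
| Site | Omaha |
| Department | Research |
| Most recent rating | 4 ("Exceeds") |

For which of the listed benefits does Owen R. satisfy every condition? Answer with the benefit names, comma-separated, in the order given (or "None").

Pension Scheme, Relocation Assistance

Service from Jun 30, 2021 to 2027-02-17: 2058 days.
Phone Allowance — status temporary ✓; service 2058 days ≥ 90 days ✓; site Omaha ✗ (not Portland, Fresno, or Lyon) → not eligible.
Paid Family Leave — status temporary ✗ (requires part-time or seasonal) → not eligible.
Supplemental Life Insurance — status temporary ✗ (excluded) → not eligible.
Pet Insurance — status temporary ✗ (requires full-time) → not eligible.
Pension Scheme — status temporary ✓; service 2058 days ≥ 1 month (≈30 days) ✓; rating 4 ≥ 2 ✓ → eligible.
Relocation Assistance — status temporary ✓ (not excluded); service 2058 days ≥ 6 months (≈180 days) ✓; rating 4 ≥ 2 ✓ → eligible.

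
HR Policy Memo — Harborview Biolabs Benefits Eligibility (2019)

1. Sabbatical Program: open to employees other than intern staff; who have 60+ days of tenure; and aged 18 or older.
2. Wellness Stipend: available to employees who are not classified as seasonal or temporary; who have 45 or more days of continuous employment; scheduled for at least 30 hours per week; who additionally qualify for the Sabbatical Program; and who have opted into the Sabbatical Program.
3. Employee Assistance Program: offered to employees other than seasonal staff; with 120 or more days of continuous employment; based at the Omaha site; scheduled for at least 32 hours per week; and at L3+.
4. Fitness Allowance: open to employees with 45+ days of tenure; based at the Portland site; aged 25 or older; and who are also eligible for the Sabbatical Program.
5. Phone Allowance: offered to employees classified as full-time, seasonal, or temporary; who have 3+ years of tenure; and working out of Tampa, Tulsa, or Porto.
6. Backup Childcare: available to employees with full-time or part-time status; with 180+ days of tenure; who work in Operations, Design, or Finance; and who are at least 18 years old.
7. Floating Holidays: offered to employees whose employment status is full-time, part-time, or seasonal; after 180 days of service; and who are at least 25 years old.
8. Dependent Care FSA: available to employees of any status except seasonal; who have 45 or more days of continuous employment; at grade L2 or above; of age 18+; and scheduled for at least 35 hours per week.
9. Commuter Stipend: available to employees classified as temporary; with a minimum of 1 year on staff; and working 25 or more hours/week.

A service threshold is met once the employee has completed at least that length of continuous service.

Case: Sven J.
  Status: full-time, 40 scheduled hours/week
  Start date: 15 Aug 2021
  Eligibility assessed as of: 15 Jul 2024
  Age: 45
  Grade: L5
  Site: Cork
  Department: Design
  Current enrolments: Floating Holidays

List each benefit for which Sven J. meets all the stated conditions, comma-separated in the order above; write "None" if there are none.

Sabbatical Program, Backup Childcare, Floating Holidays, Dependent Care FSA

Service from 15 Aug 2021 to 15 Jul 2024: 1065 days.
Sabbatical Program — status full-time ✓ (not excluded); service 1065 days ≥ 60 days ✓; age 45 ≥ 18 ✓ → eligible.
Wellness Stipend — status full-time ✓ (not excluded); service 1065 days ≥ 45 days ✓; 40 hrs/wk ≥ 30 ✓; eligible for Sabbatical Program ✓; not enrolled in Sabbatical Program ✗ → not eligible.
Employee Assistance Program — status full-time ✓ (not excluded); service 1065 days ≥ 120 days ✓; site Cork ✗ (not Omaha) → not eligible.
Fitness Allowance — service 1065 days ≥ 45 days ✓; site Cork ✗ (not Portland) → not eligible.
Phone Allowance — status full-time ✓; service 1065 days < 3 years (≈1095 days) ✗ → not eligible.
Backup Childcare — status full-time ✓; service 1065 days ≥ 180 days ✓; dept Design ✓; age 45 ≥ 18 ✓ → eligible.
Floating Holidays — status full-time ✓; service 1065 days ≥ 180 days ✓; age 45 ≥ 25 ✓ → eligible.
Dependent Care FSA — status full-time ✓ (not excluded); service 1065 days ≥ 45 days ✓; grade L5 ≥ L2 ✓; age 45 ≥ 18 ✓; 40 hrs/wk ≥ 35 ✓ → eligible.
Commuter Stipend — status full-time ✗ (requires temporary) → not eligible.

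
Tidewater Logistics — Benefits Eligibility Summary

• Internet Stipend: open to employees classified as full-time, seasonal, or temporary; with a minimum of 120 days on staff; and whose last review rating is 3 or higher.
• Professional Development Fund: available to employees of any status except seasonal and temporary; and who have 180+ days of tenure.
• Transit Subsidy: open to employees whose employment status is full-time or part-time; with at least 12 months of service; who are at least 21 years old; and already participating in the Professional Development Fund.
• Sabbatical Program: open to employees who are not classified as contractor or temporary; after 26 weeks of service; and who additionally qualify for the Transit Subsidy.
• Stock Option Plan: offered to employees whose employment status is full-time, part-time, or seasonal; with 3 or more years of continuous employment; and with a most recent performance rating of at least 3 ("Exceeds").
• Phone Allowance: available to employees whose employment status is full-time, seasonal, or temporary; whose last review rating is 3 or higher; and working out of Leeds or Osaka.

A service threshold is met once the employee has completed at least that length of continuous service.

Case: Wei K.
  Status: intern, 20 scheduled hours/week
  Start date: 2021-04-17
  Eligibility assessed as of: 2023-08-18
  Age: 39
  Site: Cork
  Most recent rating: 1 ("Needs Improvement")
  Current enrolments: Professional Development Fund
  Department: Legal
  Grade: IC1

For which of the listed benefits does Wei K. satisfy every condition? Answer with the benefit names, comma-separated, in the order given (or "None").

Professional Development Fund

Service from 2021-04-17 to 2023-08-18: 853 days.
Internet Stipend — status intern ✗ (requires full-time, seasonal, or temporary) → not eligible.
Professional Development Fund — status intern ✓ (not excluded); service 853 days ≥ 180 days ✓ → eligible.
Transit Subsidy — status intern ✗ (requires full-time or part-time) → not eligible.
Sabbatical Program — status intern ✓ (not excluded); service 853 days ≥ 26 weeks (≈182 days) ✓; not eligible for Transit Subsidy ✗ → not eligible.
Stock Option Plan — status intern ✗ (requires full-time, part-time, or seasonal) → not eligible.
Phone Allowance — status intern ✗ (requires full-time, seasonal, or temporary) → not eligible.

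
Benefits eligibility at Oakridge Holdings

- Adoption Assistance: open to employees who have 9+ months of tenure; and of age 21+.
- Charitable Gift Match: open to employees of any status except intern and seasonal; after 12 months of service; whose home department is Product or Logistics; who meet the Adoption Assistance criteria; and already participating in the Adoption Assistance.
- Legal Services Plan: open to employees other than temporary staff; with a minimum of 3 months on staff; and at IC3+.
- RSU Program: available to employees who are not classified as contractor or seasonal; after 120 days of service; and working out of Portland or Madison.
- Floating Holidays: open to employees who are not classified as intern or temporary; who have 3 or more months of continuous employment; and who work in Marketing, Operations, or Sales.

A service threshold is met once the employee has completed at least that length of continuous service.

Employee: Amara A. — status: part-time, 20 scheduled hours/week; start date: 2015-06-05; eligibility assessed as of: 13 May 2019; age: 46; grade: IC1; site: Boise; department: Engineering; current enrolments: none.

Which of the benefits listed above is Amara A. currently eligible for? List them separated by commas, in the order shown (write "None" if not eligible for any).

Adoption Assistance

Service from 2015-06-05 to 13 May 2019: 1438 days.
Adoption Assistance — service 1438 days ≥ 9 months (≈270 days) ✓; age 46 ≥ 21 ✓ → eligible.
Charitable Gift Match — status part-time ✓ (not excluded); service 1438 days ≥ 12 months (≈360 days) ✓; dept Engineering ✗ → not eligible.
Legal Services Plan — status part-time ✓ (not excluded); service 1438 days ≥ 3 months (≈90 days) ✓; grade IC1 < IC3 ✗ → not eligible.
RSU Program — status part-time ✓ (not excluded); service 1438 days ≥ 120 days ✓; site Boise ✗ (not Portland or Madison) → not eligible.
Floating Holidays — status part-time ✓ (not excluded); service 1438 days ≥ 3 months (≈90 days) ✓; dept Engineering ✗ → not eligible.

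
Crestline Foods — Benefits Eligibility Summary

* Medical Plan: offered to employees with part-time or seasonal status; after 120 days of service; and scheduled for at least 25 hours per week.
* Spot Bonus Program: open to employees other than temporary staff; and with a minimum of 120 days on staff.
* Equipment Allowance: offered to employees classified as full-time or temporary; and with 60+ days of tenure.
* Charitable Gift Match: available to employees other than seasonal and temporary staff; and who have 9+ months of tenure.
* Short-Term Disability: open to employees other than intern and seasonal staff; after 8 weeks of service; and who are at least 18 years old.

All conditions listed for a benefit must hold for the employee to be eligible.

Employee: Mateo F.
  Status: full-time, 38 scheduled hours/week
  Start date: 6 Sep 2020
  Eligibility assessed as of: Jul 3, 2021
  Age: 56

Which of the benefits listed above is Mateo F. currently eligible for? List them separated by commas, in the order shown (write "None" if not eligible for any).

Service from 6 Sep 2020 to Jul 3, 2021: 300 days.
Medical Plan — status full-time ✗ (requires part-time or seasonal) → not eligible.
Spot Bonus Program — status full-time ✓ (not excluded); service 300 days ≥ 120 days ✓ → eligible.
Equipment Allowance — status full-time ✓; service 300 days ≥ 60 days ✓ → eligible.
Charitable Gift Match — status full-time ✓ (not excluded); service 300 days ≥ 9 months (≈270 days) ✓ → eligible.
Short-Term Disability — status full-time ✓ (not excluded); service 300 days ≥ 8 weeks (≈56 days) ✓; age 56 ≥ 18 ✓ → eligible.

Spot Bonus Program, Equipment Allowance, Charitable Gift Match, Short-Term Disability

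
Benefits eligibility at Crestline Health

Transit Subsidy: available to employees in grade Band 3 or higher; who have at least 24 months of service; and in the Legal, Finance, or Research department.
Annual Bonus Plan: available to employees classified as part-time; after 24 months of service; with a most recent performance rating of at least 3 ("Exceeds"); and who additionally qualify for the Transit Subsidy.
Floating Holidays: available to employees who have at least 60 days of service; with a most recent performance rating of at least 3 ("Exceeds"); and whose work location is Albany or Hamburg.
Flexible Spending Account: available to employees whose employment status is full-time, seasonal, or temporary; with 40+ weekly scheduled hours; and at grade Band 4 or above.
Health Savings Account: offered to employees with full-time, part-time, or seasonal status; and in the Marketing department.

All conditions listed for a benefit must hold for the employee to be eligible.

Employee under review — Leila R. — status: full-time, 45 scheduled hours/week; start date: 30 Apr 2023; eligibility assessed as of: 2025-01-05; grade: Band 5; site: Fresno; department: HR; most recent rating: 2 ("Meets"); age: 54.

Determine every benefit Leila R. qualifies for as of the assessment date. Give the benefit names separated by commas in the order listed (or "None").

Service from 30 Apr 2023 to 2025-01-05: 616 days.
Transit Subsidy — grade Band 5 ≥ Band 3 ✓; service 616 days < 24 months (≈720 days) ✗ → not eligible.
Annual Bonus Plan — status full-time ✗ (requires part-time) → not eligible.
Floating Holidays — service 616 days ≥ 60 days ✓; rating 2 < 3 ✗ → not eligible.
Flexible Spending Account — status full-time ✓; 45 hrs/wk ≥ 40 ✓; grade Band 5 ≥ Band 4 ✓ → eligible.
Health Savings Account — status full-time ✓; dept HR ✗ → not eligible.

Flexible Spending Account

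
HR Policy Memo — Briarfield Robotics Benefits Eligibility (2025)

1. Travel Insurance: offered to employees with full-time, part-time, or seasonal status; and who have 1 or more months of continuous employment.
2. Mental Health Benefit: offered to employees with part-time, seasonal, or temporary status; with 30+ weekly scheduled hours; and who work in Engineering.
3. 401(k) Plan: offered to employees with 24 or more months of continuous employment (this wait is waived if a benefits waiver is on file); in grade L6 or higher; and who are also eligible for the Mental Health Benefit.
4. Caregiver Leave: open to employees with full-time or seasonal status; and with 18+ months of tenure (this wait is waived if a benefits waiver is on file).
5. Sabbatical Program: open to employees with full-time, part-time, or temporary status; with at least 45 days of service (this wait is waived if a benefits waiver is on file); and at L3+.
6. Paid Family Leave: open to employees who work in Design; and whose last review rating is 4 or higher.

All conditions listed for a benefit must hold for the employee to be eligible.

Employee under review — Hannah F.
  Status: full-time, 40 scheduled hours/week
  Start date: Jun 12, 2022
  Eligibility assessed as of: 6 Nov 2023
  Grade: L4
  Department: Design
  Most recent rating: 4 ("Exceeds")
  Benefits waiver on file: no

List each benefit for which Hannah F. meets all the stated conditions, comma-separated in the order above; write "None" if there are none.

Service from Jun 12, 2022 to 6 Nov 2023: 512 days.
Travel Insurance — status full-time ✓; service 512 days ≥ 1 month (≈30 days) ✓ → eligible.
Mental Health Benefit — status full-time ✗ (requires part-time, seasonal, or temporary) → not eligible.
401(k) Plan — no waiver, service 512 days < 24 months (≈720 days) ✗ → not eligible.
Caregiver Leave — status full-time ✓; no waiver, service 512 days < 18 months (≈540 days) ✗ → not eligible.
Sabbatical Program — status full-time ✓; no waiver, service 512 days ≥ 45 days ✓; grade L4 ≥ L3 ✓ → eligible.
Paid Family Leave — dept Design ✓; rating 4 ≥ 4 ✓ → eligible.

Travel Insurance, Sabbatical Program, Paid Family Leave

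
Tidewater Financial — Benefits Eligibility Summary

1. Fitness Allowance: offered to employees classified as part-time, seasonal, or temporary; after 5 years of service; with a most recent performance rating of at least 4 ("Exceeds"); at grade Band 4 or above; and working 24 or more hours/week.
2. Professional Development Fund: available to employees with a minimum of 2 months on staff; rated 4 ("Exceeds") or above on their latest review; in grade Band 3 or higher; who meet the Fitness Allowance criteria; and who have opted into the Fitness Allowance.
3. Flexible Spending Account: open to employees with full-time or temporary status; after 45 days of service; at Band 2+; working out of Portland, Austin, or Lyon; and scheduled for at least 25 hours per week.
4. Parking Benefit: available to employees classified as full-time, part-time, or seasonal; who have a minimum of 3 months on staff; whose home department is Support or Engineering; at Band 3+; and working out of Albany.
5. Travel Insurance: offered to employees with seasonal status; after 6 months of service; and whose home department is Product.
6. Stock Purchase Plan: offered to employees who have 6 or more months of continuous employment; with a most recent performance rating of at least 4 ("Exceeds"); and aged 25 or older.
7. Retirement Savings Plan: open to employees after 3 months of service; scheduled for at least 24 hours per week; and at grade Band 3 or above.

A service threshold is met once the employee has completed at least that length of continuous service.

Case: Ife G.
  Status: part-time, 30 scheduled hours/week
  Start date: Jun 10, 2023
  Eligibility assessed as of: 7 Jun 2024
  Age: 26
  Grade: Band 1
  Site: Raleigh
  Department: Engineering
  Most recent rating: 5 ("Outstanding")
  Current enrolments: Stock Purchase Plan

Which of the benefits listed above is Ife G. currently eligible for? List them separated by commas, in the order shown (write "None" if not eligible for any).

Service from Jun 10, 2023 to 7 Jun 2024: 363 days.
Fitness Allowance — status part-time ✓; service 363 days < 5 years (≈1825 days) ✗ → not eligible.
Professional Development Fund — service 363 days ≥ 2 months (≈60 days) ✓; rating 5 ≥ 4 ✓; grade Band 1 < Band 3 ✗ → not eligible.
Flexible Spending Account — status part-time ✗ (requires full-time or temporary) → not eligible.
Parking Benefit — status part-time ✓; service 363 days ≥ 3 months (≈90 days) ✓; dept Engineering ✓; grade Band 1 < Band 3 ✗ → not eligible.
Travel Insurance — status part-time ✗ (requires seasonal) → not eligible.
Stock Purchase Plan — service 363 days ≥ 6 months (≈180 days) ✓; rating 5 ≥ 4 ✓; age 26 ≥ 25 ✓ → eligible.
Retirement Savings Plan — service 363 days ≥ 3 months (≈90 days) ✓; 30 hrs/wk ≥ 24 ✓; grade Band 1 < Band 3 ✗ → not eligible.

Stock Purchase Plan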